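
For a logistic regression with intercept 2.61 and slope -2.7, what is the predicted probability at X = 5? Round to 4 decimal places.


Linear predictor: z = 2.61 + -2.7 * 5 = -10.8900.
P = 1/(1 + exp(10.8900)) = 1/(1 + 53637.3000) = 0.0000.

0.0000


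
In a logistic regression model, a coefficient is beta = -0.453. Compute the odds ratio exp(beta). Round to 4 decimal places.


Odds ratio = exp(beta) = exp(-0.453).
= 0.6357.

0.6357


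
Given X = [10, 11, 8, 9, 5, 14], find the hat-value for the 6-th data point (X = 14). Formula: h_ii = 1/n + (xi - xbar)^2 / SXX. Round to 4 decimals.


n = 6, xbar = 9.5000.
SXX = sum((xi - xbar)^2) = 45.5000.
h = 1/6 + (14 - 9.5000)^2 / 45.5000 = 0.6117.

0.6117


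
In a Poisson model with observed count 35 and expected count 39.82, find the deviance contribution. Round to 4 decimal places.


y/mu = 35/39.82 = 0.878955 (approx.), and ln(35/39.82) = -0.129021.
y * ln(y/mu) = 35 * -0.129021 = -4.515735.
y - mu = -4.82.
D = 2 * (-4.515735 - -4.82) = 0.608530, which rounds to 0.6085.

0.6085


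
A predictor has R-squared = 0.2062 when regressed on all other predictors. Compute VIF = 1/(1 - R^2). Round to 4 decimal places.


VIF = 1 / (1 - 0.2062).
= 1 / 0.7938 = 1.2598.

1.2598


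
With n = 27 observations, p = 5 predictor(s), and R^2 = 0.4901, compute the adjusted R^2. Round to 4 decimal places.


Adjusted R^2 = 1 - (1 - R^2) * (n-1)/(n-p-1).
(1 - R^2) = 0.5099.
(n-1)/(n-p-1) = 26/21.
(1 - R^2) * (n-1) = 0.5099 * 26 = 13.2574.
Divide by (n-p-1): 13.2574 / 21 = 0.6313.
Adj R^2 = 1 - 0.6313 = 0.3687.

0.3687


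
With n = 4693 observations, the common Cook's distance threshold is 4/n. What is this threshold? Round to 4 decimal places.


Cook's distance cutoff = 4/n = 4/4693.
= 0.0009.

0.0009


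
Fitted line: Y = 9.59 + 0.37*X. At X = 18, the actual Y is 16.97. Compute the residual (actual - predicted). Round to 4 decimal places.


Fitted value at X = 18 is yhat = 9.59 + 0.37*18 = 16.2500.
Residual = 16.97 - 16.2500 = 0.7200.

0.7200


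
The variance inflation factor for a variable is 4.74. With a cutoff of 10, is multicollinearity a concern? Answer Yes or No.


Check: VIF = 4.74 vs threshold = 10.
Since 4.74 < 10, the answer is No.

No


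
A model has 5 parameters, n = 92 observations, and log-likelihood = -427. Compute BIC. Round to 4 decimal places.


k * ln(n) = 5 * ln(92) = 5 * 4.521789 = 22.608945.
-2 * loglik = -2 * (-427) = 854.
BIC = 22.608945 + 854 = 876.608945, which rounds to 876.6089.

876.6089


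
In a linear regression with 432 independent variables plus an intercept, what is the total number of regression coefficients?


Each predictor gets one coefficient, plus one intercept.
Total parameters = 432 + 1 = 433.

433


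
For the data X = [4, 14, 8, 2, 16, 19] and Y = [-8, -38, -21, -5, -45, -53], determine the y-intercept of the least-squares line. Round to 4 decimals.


Compute b1 = -2.9045 from the OLS formula.
With xbar = 10.5000 and ybar = -28.3333, the intercept is:
b0 = -28.3333 - -2.9045 * 10.5000 = 2.1635.

2.1635


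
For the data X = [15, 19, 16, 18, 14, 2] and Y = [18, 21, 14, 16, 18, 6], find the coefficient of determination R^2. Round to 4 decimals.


The fitted line is Y = 4.9632 + 0.7526*X.
SSres = 27.8737, SStot = 135.5000.
R^2 = 1 - SSres/SStot = 0.7943.

0.7943


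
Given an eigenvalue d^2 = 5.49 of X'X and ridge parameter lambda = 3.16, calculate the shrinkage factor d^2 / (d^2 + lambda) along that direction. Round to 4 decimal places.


Compute the denominator: 5.49 + 3.16 = 8.6500.
Shrinkage factor = 5.49 / 8.6500 = 0.6347.

0.6347


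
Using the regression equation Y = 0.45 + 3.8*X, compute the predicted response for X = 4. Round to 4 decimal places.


Plug X = 4 into Y = 0.45 + 3.8*X:
Y = 0.45 + 15.2000 = 15.6500.

15.6500


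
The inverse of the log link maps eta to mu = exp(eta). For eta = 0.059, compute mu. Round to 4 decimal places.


The inverse log link gives:
mu = exp(0.059) = 1.0608.

1.0608


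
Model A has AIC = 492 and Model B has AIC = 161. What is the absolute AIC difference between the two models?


Compute |492 - 161| = 331.
Model B has the smaller AIC.

331


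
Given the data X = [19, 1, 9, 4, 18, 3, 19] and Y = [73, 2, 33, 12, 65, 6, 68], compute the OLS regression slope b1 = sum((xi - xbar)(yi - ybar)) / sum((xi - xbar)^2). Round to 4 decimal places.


First compute the means: xbar = 10.4286, ybar = 37.0000.
Then S_xx = sum((xi - xbar)^2) = 391.7143.
S_xy = sum((xi - xbar)(yi - ybar)) = 1513.0000.
b1 = S_xy / S_xx = 1513.0000 / 391.7143 = 3.8625.

3.8625


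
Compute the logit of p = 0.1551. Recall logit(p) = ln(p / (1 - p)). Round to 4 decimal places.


Compute the odds: 0.1551/0.8449 = 0.1836.
Take the natural log: ln(0.1836) = -1.6951.

-1.6951


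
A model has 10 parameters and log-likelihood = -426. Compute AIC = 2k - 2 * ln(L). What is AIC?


Compute:
2k = 2*10 = 20.
-2*loglik = -2*(-426) = 852.
AIC = 20 + 852 = 872.

872


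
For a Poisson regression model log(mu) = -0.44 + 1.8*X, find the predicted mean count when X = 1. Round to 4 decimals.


Compute eta = -0.44 + 1.8 * 1 = 1.3600.
Apply inverse link: mu = e^1.3600 = 3.8962.

3.8962


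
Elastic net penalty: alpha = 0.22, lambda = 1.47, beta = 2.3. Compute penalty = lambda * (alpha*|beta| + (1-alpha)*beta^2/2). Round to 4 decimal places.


alpha * |beta| = 0.22 * 2.3 = 0.5060.
(1-alpha) * beta^2/2 = 0.78 * 5.2900/2 = 2.0631.
Total = 1.47 * (0.5060 + 2.0631) = 3.7766.

3.7766


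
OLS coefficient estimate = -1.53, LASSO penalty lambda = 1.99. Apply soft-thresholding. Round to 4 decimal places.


Check: |-1.53| = 1.53 vs lambda = 1.99.
Since |beta| <= lambda, the coefficient is set to 0.
Soft-thresholded coefficient = 0.0000.

0.0000


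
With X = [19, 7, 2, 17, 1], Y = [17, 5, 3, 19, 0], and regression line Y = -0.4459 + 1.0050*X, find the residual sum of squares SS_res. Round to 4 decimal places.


Compute predicted values, then residuals = yi - yhat_i.
Residuals: [-1.6491, -1.5891, 1.4359, 2.3609, -0.5591].
SSres = sum(residual^2) = 13.1930.

13.1930


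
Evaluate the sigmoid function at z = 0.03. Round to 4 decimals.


exp(-0.0300) = 0.9704.
1 + exp(-z) = 1.9704.
sigmoid = 1/1.9704 = 0.5075.

0.5075


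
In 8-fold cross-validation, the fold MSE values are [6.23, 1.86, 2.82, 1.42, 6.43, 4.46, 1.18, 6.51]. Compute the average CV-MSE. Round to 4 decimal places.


Total MSE across folds = 30.9100.
CV-MSE = 30.9100/8 = 3.8638.

3.8638


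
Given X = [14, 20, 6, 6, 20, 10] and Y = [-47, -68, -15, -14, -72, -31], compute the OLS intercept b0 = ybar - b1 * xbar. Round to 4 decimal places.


First find the slope: b1 = -3.9610.
Means: xbar = 12.6667, ybar = -41.1667.
b0 = ybar - b1 * xbar = -41.1667 - -3.9610 * 12.6667 = 9.0065.

9.0065


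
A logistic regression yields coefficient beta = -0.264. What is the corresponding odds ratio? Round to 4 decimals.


exp(-0.264) = 0.7680.
So the odds ratio is 0.7680.

0.7680


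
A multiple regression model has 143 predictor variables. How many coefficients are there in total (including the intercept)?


Each predictor gets one coefficient, plus one intercept.
Total parameters = 143 + 1 = 144.

144


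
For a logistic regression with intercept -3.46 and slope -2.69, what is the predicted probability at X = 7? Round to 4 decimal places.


z = -3.46 + -2.69 * 7 = -22.2900.
Sigmoid: P = 1 / (1 + exp(22.2900)) = 0.0000.

0.0000


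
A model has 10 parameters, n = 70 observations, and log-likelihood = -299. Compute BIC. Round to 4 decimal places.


ln(70) = 4.248495.
k * ln(n) = 10 * 4.248495 = 42.484950.
-2L = 598.
BIC = 42.484950 + 598 = 640.484950, which rounds to 640.4850.

640.4850


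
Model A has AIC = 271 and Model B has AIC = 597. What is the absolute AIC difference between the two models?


Compute |271 - 597| = 326.
Model A has the smaller AIC.

326


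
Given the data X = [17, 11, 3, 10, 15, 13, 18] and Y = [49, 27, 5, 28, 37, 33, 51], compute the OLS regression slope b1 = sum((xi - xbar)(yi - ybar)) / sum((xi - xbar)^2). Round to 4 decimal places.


The sample means are xbar = 12.4286 and ybar = 32.8571.
Compute S_xx = 155.7143 and S_xy = 468.4286.
Slope b1 = S_xy / S_xx = 468.4286 / 155.7143 = 3.0083.

3.0083


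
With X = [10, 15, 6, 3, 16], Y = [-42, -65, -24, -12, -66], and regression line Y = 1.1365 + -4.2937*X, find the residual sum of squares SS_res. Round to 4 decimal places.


Compute predicted values, then residuals = yi - yhat_i.
Residuals: [-0.1995, -1.7310, 0.6257, -0.2554, 1.5627].
SSres = sum(residual^2) = 5.9349.

5.9349


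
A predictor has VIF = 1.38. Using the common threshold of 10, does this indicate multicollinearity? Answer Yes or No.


Check: VIF = 1.38 vs threshold = 10.
Since 1.38 < 10, the answer is No.

No


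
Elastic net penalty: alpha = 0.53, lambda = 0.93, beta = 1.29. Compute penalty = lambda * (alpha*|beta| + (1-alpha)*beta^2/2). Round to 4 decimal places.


Compute:
L1 = 0.53 * 1.29 = 0.6837.
L2 = 0.47 * 1.29^2 / 2 = 0.3911.
Penalty = 0.93 * (0.6837 + 0.3911) = 0.9995.

0.9995


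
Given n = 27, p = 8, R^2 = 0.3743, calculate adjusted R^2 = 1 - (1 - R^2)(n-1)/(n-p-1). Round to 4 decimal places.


Plug in: Adj R^2 = 1 - (1 - 0.3743) * 26/18.
= 1 - 0.6257 * 26/18
= 1 - 16.2682 / 18
= 1 - 0.9038 = 0.0962.

0.0962


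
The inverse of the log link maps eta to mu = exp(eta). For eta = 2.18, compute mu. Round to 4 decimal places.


mu = exp(eta) = exp(2.18).
= 8.8463.

8.8463


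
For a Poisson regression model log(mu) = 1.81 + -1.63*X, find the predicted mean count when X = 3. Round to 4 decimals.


eta = 1.81 + -1.63 * 3 = -3.0800.
mu = exp(-3.0800) = 0.0460.

0.0460


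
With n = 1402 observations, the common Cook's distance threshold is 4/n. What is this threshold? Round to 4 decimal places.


The threshold is 4/n.
4/1402 = 0.0029.

0.0029


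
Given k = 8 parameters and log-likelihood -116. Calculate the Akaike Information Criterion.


Compute:
2k = 2*8 = 16.
-2*loglik = -2*(-116) = 232.
AIC = 16 + 232 = 248.

248


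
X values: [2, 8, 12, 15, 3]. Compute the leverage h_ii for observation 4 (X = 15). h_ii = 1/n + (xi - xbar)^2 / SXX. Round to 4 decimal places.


n = 5, xbar = 8.0000.
SXX = sum((xi - xbar)^2) = 126.0000.
h = 1/5 + (15 - 8.0000)^2 / 126.0000 = 0.5889.

0.5889


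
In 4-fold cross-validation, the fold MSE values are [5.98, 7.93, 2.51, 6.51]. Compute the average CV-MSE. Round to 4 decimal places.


Sum of fold MSEs = 22.9300.
Average = 22.9300 / 4 = 5.7325.

5.7325


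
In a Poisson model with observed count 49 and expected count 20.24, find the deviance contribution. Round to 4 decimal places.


Compute y*ln(y/mu) = 49*ln(49/20.24) = 49*0.884159 = 43.323791.
y - mu = 28.76.
D = 2*(43.323791 - (28.76)) = 29.127582, which rounds to 29.1276.

29.1276


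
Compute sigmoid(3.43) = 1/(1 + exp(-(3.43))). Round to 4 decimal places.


Compute exp(-3.4300) = 0.0324.
Sigmoid = 1 / (1 + 0.0324) = 1 / 1.0324 = 0.9686.

0.9686


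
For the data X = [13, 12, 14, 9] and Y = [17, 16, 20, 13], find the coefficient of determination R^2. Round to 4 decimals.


After computing the OLS fit (b0=1.0714, b1=1.2857):
SSres = 1.8571, SStot = 25.0000.
R^2 = 1 - 1.8571/25.0000 = 0.9257.

0.9257


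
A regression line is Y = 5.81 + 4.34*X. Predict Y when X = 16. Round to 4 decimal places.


Predicted value:
Y = 5.81 + (4.34)(16) = 5.81 + 69.4400 = 75.2500.

75.2500


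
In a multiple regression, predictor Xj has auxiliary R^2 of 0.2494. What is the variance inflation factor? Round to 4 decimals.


Denominator: 1 - 0.2494 = 0.7506.
VIF = 1 / 0.7506 = 1.3323.

1.3323


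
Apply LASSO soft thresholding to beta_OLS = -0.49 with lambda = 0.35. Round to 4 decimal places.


Check: |-0.49| = 0.49 vs lambda = 0.35.
Since |beta| > lambda, coefficient = sign(beta)*(|beta| - lambda) = -0.1400.
Soft-thresholded coefficient = -0.1400.

-0.1400


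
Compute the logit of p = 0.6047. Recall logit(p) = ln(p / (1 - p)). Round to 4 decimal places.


1 - p = 0.3953.
p/(1-p) = 1.5297.
logit = ln(1.5297) = 0.4251.

0.4251


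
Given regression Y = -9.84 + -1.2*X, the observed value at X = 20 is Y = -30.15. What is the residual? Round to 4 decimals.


Predicted = -9.84 + -1.2 * 20 = -33.8400.
Residual = -30.15 - -33.8400 = 3.6900.

3.6900


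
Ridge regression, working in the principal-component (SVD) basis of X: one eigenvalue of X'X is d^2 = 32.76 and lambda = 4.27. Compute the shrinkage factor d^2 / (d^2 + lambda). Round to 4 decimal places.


Compute the denominator: 32.76 + 4.27 = 37.0300.
Shrinkage factor = 32.76 / 37.0300 = 0.8847.

0.8847


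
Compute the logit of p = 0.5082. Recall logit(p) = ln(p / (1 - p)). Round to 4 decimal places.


1 - p = 0.4918.
p/(1-p) = 1.0333.
logit = ln(1.0333) = 0.0328.

0.0328


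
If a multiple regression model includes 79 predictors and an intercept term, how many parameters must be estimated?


Total coefficients = number of predictors + 1 (for the intercept).
= 79 + 1 = 80.

80


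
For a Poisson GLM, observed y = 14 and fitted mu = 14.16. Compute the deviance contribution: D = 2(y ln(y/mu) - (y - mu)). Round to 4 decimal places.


First: ln(14/14.16) = -0.011364.
Then: 14 * -0.011364 = -0.159096.
y - mu = 14 - 14.16 = -0.16.
D = 2(-0.159096 - -0.16) = 0.001808, which rounds to 0.0018.

0.0018


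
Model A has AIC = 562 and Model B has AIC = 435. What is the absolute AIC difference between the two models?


Absolute difference = |562 - 435| = 127.
The model with lower AIC (B) is preferred.

127


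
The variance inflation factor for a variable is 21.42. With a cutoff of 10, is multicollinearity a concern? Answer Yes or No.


Compare VIF = 21.42 to the threshold of 10.
21.42 >= 10, so the answer is Yes.

Yes


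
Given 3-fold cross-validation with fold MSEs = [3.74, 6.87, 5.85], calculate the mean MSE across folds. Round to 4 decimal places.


Add all fold MSEs: 16.4600.
Divide by k = 3: 16.4600/3 = 5.4867.

5.4867


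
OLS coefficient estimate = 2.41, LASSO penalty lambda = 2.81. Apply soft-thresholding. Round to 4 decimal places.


Absolute value: |2.41| = 2.41.
Compare to lambda = 2.81.
Since |beta| <= lambda, the coefficient is set to 0.

0.0000


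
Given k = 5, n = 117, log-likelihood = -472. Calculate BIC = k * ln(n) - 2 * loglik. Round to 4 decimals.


k * ln(n) = 5 * ln(117) = 5 * 4.762174 = 23.810870.
-2 * loglik = -2 * (-472) = 944.
BIC = 23.810870 + 944 = 967.810870, which rounds to 967.8109.

967.8109


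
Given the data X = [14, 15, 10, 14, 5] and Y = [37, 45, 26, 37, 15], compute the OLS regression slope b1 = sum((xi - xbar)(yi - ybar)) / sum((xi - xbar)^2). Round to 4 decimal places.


Calculate xbar = 11.6000, ybar = 32.0000.
S_xx = 69.2000, S_xy = 190.0000.
Using b1 = S_xy / S_xx = 190.0000 / 69.2000, we get b1 = 2.7457.

2.7457


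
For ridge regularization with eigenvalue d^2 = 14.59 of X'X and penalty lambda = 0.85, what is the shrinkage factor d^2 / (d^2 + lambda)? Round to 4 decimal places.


Denominator = d^2 + lambda = 14.59 + 0.85 = 15.4400.
Shrinkage = 14.59 / 15.4400 = 0.9449.

0.9449


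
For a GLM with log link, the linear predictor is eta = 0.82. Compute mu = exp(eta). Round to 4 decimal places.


Apply the inverse link:
mu = e^0.82 = 2.2705.

2.2705


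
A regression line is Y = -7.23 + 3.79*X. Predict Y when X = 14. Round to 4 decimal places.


Plug X = 14 into Y = -7.23 + 3.79*X:
Y = -7.23 + 53.0600 = 45.8300.

45.8300


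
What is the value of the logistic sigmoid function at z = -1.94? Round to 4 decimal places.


Compute exp(1.9400) = 6.9588.
Sigmoid = 1 / (1 + 6.9588) = 1 / 7.9588 = 0.1256.

0.1256


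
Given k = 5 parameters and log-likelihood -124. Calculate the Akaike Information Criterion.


AIC = 2k - 2*loglik = 2(5) - 2(-124).
= 10 + 248 = 258.

258


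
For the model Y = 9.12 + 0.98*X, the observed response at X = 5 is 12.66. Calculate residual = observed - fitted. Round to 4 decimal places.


Predicted = 9.12 + 0.98 * 5 = 14.0200.
Residual = 12.66 - 14.0200 = -1.3600.

-1.3600


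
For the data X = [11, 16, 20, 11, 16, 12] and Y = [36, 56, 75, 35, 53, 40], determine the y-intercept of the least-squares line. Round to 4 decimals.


First find the slope: b1 = 4.2347.
Means: xbar = 14.3333, ybar = 49.1667.
b0 = ybar - b1 * xbar = 49.1667 - 4.2347 * 14.3333 = -11.5306.

-11.5306


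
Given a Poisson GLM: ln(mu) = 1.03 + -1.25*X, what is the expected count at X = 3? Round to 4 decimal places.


Compute eta = 1.03 + -1.25 * 3 = -2.7200.
Apply inverse link: mu = e^-2.7200 = 0.0659.

0.0659


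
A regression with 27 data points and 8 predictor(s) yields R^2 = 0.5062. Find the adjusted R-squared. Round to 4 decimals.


Using the formula:
(1 - 0.5062) = 0.4938.
Multiply by 26/18: 0.4938 * 26 = 12.8388, then 12.8388 / 18 = 0.7133.
Adj R^2 = 1 - 0.7133 = 0.2867.

0.2867


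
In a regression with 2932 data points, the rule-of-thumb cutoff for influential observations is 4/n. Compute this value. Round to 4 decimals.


Cook's distance cutoff = 4/n = 4/2932.
= 0.0014.

0.0014


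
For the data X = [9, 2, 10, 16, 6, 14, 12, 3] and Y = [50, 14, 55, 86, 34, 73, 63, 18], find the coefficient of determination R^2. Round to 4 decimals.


Fit the OLS line: b0 = 3.4677, b1 = 5.0730.
SSres = 7.9256.
SStot = 4588.8750.
R^2 = 1 - 7.9256/4588.8750 = 0.9983.

0.9983


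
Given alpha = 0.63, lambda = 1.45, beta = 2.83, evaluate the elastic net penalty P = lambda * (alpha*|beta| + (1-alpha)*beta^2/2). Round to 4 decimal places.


alpha * |beta| = 0.63 * 2.83 = 1.7829.
(1-alpha) * beta^2/2 = 0.37 * 8.0089/2 = 1.4816.
Total = 1.45 * (1.7829 + 1.4816) = 4.7336.

4.7336


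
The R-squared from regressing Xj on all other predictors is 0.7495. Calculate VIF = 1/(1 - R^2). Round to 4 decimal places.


Denominator: 1 - 0.7495 = 0.2505.
VIF = 1 / 0.2505 = 3.9920.

3.9920


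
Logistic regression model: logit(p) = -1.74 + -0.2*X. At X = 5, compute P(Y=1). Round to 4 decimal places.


Compute z = -1.74 + (-0.2)(5) = -2.7400.
exp(-z) = 15.4870.
P = 1/(1 + 15.4870) = 0.0607.

0.0607


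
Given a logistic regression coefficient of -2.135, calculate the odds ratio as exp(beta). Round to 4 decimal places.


exp(-2.135) = 0.1182.
So the odds ratio is 0.1182.

0.1182


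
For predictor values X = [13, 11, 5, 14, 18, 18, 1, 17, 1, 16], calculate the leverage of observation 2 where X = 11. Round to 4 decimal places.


n = 10, xbar = 11.4000.
SXX = sum((xi - xbar)^2) = 406.4000.
h = 1/10 + (11 - 11.4000)^2 / 406.4000 = 0.1004.

0.1004


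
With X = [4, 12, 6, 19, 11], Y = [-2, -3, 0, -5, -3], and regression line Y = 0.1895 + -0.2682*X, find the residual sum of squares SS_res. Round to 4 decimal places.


Predicted values from Y = 0.1895 + -0.2682*X.
Residuals: [-1.1167, 0.0289, 1.4197, -0.0937, -0.2393].
SSres = 3.3294.

3.3294


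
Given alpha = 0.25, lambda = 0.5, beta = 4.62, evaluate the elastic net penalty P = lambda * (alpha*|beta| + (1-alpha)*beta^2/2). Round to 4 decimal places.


alpha * |beta| = 0.25 * 4.62 = 1.1550.
(1-alpha) * beta^2/2 = 0.75 * 21.3444/2 = 8.0042.
Total = 0.5 * (1.1550 + 8.0042) = 4.5796.

4.5796


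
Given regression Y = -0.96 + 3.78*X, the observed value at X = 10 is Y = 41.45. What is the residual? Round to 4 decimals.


Compute yhat = -0.96 + (3.78)(10) = 36.8400.
Residual = actual - predicted = 41.45 - 36.8400 = 4.6100.

4.6100


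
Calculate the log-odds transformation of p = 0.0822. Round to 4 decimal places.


Compute the odds: 0.0822/0.9178 = 0.0896.
Take the natural log: ln(0.0896) = -2.4128.

-2.4128


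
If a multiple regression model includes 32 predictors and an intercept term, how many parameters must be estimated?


Including the intercept, the model has 32 predictor coefficients + 1 intercept.
Total = 33.

33


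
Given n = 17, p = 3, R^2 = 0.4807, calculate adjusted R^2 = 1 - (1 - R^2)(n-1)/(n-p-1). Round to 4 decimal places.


Plug in: Adj R^2 = 1 - (1 - 0.4807) * 16/13.
= 1 - 0.5193 * 16/13
= 1 - 8.3088 / 13
= 1 - 0.6391 = 0.3609.

0.3609


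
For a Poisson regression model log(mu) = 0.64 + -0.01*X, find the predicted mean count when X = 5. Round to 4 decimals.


Compute eta = 0.64 + -0.01 * 5 = 0.5900.
Apply inverse link: mu = e^0.5900 = 1.8040.

1.8040


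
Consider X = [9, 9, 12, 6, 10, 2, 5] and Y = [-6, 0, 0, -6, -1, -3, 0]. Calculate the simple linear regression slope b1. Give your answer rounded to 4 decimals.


First compute the means: xbar = 7.5714, ybar = -2.2857.
Then S_xx = sum((xi - xbar)^2) = 69.7143.
S_xy = sum((xi - xbar)(yi - ybar)) = 15.1429.
b1 = S_xy / S_xx = 15.1429 / 69.7143 = 0.2172.

0.2172


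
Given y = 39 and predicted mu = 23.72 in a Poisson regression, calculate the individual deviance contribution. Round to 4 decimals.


Compute y*ln(y/mu) = 39*ln(39/23.72) = 39*0.497243 = 19.392477.
y - mu = 15.28.
D = 2*(19.392477 - (15.28)) = 8.224954, which rounds to 8.2250.

8.2250


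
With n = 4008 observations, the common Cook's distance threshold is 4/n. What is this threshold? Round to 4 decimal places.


Using the rule of thumb:
Threshold = 4 / 4008 = 0.0010.

0.0010


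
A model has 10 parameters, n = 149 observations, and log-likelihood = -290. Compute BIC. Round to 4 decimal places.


Compute k*ln(n) = 10*ln(149) = 10*5.003946 = 50.039460.
Then -2*loglik = 580.
BIC = 50.039460 + 580 = 630.039460, which rounds to 630.0395.

630.0395


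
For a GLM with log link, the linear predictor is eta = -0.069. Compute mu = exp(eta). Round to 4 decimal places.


Apply the inverse link:
mu = e^-0.069 = 0.9333.

0.9333


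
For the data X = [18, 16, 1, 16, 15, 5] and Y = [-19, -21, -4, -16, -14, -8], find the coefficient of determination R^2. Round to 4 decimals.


After computing the OLS fit (b0=-3.2316, b1=-0.8818):
SSres = 21.3869, SStot = 213.3333.
R^2 = 1 - 21.3869/213.3333 = 0.8997.

0.8997


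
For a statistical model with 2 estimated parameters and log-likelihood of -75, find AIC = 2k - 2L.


AIC = 2k - 2*loglik = 2(2) - 2(-75).
= 4 + 150 = 154.

154


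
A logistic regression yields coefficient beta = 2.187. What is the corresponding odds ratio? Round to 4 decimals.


The odds ratio is computed as:
OR = e^(2.187) = 8.9084.

8.9084


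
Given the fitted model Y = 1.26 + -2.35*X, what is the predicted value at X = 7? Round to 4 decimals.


Predicted value:
Y = 1.26 + (-2.35)(7) = 1.26 + -16.4500 = -15.1900.

-15.1900


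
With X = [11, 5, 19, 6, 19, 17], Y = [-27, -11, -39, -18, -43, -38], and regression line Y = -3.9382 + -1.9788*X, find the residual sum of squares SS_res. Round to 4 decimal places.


Predicted values from Y = -3.9382 + -1.9788*X.
Residuals: [-1.2950, 2.8322, 2.5354, -2.1890, -1.4646, -0.4222].
SSres = 23.2417.

23.2417


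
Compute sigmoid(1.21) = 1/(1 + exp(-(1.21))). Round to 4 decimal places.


Compute exp(-1.2100) = 0.2982.
Sigmoid = 1 / (1 + 0.2982) = 1 / 1.2982 = 0.7703.

0.7703


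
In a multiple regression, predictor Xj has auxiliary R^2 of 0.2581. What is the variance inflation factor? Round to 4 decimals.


VIF = 1 / (1 - 0.2581).
= 1 / 0.7419 = 1.3479.

1.3479


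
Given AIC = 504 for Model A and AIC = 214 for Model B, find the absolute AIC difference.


Compute |504 - 214| = 290.
Model B has the smaller AIC.

290


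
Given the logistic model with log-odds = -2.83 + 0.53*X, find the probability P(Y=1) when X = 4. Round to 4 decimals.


Linear predictor: z = -2.83 + 0.53 * 4 = -0.7100.
P = 1/(1 + exp(0.7100)) = 1/(1 + 2.0340) = 0.3296.

0.3296


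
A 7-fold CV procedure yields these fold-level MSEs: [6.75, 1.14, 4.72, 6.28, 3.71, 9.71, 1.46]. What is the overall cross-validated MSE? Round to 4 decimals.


Sum of fold MSEs = 33.7700.
Average = 33.7700 / 7 = 4.8243.

4.8243


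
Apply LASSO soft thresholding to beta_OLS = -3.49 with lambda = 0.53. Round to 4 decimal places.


|beta_OLS| = 3.49.
lambda = 0.53.
Since |beta| > lambda, coefficient = sign(beta)*(|beta| - lambda) = -2.9600.
Result = -2.9600.

-2.9600


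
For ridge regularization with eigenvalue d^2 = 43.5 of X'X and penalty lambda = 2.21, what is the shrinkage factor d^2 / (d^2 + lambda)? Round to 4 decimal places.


d^2 + lambda = 43.5 + 2.21 = 45.7100.
Shrinkage factor = 43.5/45.7100 = 0.9517.

0.9517


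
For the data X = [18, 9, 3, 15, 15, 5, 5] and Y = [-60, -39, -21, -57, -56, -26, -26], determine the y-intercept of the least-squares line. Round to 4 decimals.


Compute b1 = -2.7991 from the OLS formula.
With xbar = 10.0000 and ybar = -40.7143, the intercept is:
b0 = -40.7143 - -2.7991 * 10.0000 = -12.7236.

-12.7236


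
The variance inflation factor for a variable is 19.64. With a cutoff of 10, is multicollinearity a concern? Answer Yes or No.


Compare VIF = 19.64 to the threshold of 10.
19.64 >= 10, so the answer is Yes.

Yes


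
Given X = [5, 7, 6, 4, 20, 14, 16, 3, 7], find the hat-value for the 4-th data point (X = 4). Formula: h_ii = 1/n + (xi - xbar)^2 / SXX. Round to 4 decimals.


Mean of X: xbar = 9.1111.
SXX = 288.8889.
For X = 4: h = 1/9 + (4 - 9.1111)^2/288.8889 = 0.2015.

0.2015


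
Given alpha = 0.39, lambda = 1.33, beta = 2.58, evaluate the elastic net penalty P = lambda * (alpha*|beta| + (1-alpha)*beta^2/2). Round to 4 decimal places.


alpha * |beta| = 0.39 * 2.58 = 1.0062.
(1-alpha) * beta^2/2 = 0.61 * 6.6564/2 = 2.0302.
Total = 1.33 * (1.0062 + 2.0302) = 4.0384.

4.0384


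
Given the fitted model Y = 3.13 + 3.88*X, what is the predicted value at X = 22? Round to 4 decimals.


Plug X = 22 into Y = 3.13 + 3.88*X:
Y = 3.13 + 85.3600 = 88.4900.

88.4900


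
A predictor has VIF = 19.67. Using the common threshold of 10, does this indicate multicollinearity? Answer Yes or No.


Compare VIF = 19.67 to the threshold of 10.
19.67 >= 10, so the answer is Yes.

Yes


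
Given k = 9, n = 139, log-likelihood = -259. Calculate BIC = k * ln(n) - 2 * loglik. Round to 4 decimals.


ln(139) = 4.934474.
k * ln(n) = 9 * 4.934474 = 44.410266.
-2L = 518.
BIC = 44.410266 + 518 = 562.410266, which rounds to 562.4103.

562.4103


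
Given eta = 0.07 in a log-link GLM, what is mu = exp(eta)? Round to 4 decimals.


mu = exp(eta) = exp(0.07).
= 1.0725.

1.0725


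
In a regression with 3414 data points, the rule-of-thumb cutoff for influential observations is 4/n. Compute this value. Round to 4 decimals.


Cook's distance cutoff = 4/n = 4/3414.
= 0.0012.

0.0012


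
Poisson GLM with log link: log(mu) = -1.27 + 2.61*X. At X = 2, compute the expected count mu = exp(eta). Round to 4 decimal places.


Linear predictor: eta = -1.27 + (2.61)(2) = 3.9500.
Expected count: mu = exp(3.9500) = 51.9354.

51.9354


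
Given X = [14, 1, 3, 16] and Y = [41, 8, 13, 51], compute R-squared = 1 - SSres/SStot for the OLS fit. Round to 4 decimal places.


After computing the OLS fit (b0=4.8382, b1=2.7543):
SSres = 10.3092, SStot = 1322.7500.
R^2 = 1 - 10.3092/1322.7500 = 0.9922.

0.9922


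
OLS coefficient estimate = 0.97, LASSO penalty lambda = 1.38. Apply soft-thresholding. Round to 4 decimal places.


Absolute value: |0.97| = 0.97.
Compare to lambda = 1.38.
Since |beta| <= lambda, the coefficient is set to 0.

0.0000


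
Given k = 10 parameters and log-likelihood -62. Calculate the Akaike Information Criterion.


AIC = 2*10 - 2*(-62).
= 20 + 124 = 144.

144


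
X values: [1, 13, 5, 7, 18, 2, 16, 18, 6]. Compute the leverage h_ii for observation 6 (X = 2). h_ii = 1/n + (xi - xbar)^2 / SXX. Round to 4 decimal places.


n = 9, xbar = 9.5556.
SXX = sum((xi - xbar)^2) = 366.2222.
h = 1/9 + (2 - 9.5556)^2 / 366.2222 = 0.2670.

0.2670


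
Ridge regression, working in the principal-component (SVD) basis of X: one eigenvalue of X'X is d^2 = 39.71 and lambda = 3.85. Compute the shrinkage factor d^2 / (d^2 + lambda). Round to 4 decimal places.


Denominator = d^2 + lambda = 39.71 + 3.85 = 43.5600.
Shrinkage = 39.71 / 43.5600 = 0.9116.

0.9116


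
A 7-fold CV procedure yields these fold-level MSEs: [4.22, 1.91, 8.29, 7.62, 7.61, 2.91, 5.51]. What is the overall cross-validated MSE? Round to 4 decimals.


Total MSE across folds = 38.0700.
CV-MSE = 38.0700/7 = 5.4386.

5.4386


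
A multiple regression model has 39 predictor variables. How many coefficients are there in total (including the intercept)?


Each predictor gets one coefficient, plus one intercept.
Total parameters = 39 + 1 = 40.

40


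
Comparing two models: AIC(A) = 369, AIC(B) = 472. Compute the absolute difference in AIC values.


Absolute difference = |369 - 472| = 103.
The model with lower AIC (A) is preferred.

103


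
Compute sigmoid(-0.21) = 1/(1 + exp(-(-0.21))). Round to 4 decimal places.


Compute exp(0.2100) = 1.2337.
Sigmoid = 1 / (1 + 1.2337) = 1 / 2.2337 = 0.4477.

0.4477


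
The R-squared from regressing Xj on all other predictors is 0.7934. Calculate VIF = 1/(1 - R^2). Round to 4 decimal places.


VIF = 1 / (1 - 0.7934).
= 1 / 0.2066 = 4.8403.

4.8403


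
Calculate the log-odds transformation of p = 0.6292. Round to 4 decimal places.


The odds are p/(1-p) = 0.6292 / 0.3708 = 1.6969.
logit(p) = ln(1.6969) = 0.5288.

0.5288


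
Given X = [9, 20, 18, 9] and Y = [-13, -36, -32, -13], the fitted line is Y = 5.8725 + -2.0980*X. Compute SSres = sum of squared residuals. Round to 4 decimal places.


Compute predicted values, then residuals = yi - yhat_i.
Residuals: [0.0095, 0.0875, -0.1085, 0.0095].
SSres = sum(residual^2) = 0.0196.

0.0196


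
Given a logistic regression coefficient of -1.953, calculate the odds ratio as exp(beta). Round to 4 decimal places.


The odds ratio is computed as:
OR = e^(-1.953) = 0.1418.

0.1418


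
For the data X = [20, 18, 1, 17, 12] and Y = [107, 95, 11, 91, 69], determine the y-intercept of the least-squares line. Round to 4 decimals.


The slope is b1 = 4.9880.
Sample means are xbar = 13.6000 and ybar = 74.6000.
Intercept: b0 = 74.6000 - (4.9880)(13.6000) = 6.7633.

6.7633


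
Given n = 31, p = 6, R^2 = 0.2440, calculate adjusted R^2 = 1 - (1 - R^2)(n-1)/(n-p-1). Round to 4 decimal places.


Using the formula:
(1 - 0.2440) = 0.7560.
Multiply by 30/24: 0.7560 * 30 = 22.6800, then 22.6800 / 24 = 0.9450.
Adj R^2 = 1 - 0.9450 = 0.0550.

0.0550


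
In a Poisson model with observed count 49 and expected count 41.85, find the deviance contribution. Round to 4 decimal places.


Compute y*ln(y/mu) = 49*ln(49/41.85) = 49*0.157729 = 7.728721.
y - mu = 7.15.
D = 2*(7.728721 - (7.15)) = 1.157442, which rounds to 1.1574.

1.1574


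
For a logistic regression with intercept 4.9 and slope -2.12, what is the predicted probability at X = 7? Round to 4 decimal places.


z = 4.9 + -2.12 * 7 = -9.9400.
Sigmoid: P = 1 / (1 + exp(9.9400)) = 0.0000.

0.0000


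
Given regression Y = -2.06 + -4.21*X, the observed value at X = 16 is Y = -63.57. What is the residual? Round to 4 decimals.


Predicted = -2.06 + -4.21 * 16 = -69.4200.
Residual = -63.57 - -69.4200 = 5.8500.

5.8500


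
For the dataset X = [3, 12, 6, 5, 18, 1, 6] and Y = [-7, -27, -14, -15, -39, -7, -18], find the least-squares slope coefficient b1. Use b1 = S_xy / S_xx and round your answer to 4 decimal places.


First compute the means: xbar = 7.2857, ybar = -18.1429.
Then S_xx = sum((xi - xbar)^2) = 203.4286.
S_xy = sum((xi - xbar)(yi - ybar)) = -395.7143.
b1 = S_xy / S_xx = -395.7143 / 203.4286 = -1.9452.

-1.9452


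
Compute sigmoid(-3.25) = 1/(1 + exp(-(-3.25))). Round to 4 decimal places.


Compute exp(3.2500) = 25.7903.
Sigmoid = 1 / (1 + 25.7903) = 1 / 26.7903 = 0.0373.

0.0373


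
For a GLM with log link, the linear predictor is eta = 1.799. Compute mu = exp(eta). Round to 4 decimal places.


mu = exp(eta) = exp(1.799).
= 6.0436.

6.0436


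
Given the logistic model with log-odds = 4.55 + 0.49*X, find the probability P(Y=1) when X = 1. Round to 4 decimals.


z = 4.55 + 0.49 * 1 = 5.0400.
Sigmoid: P = 1 / (1 + exp(-5.0400)) = 0.9936.

0.9936


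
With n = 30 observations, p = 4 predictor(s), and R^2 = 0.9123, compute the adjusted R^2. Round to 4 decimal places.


Plug in: Adj R^2 = 1 - (1 - 0.9123) * 29/25.
= 1 - 0.0877 * 29/25
= 1 - 2.5433 / 25
= 1 - 0.1017 = 0.8983.

0.8983


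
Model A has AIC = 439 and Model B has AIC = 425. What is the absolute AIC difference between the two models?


Absolute difference = |439 - 425| = 14.
The model with lower AIC (B) is preferred.

14


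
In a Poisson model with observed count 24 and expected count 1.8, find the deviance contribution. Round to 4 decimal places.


y/mu = 24/1.8 = 13.333333 (approx.), and ln(24/1.8) = 2.590267.
y * ln(y/mu) = 24 * 2.590267 = 62.166408.
y - mu = 22.2.
D = 2 * (62.166408 - 22.2) = 79.932816, which rounds to 79.9328.

79.9328


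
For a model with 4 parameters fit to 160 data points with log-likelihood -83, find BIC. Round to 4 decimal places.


ln(160) = 5.075174.
k * ln(n) = 4 * 5.075174 = 20.300696.
-2L = 166.
BIC = 20.300696 + 166 = 186.300696, which rounds to 186.3007.

186.3007


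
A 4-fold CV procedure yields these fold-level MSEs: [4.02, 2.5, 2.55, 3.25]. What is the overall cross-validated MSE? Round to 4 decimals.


Add all fold MSEs: 12.3200.
Divide by k = 4: 12.3200/4 = 3.0800.

3.0800


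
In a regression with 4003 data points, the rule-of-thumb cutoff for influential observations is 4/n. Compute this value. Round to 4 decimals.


Cook's distance cutoff = 4/n = 4/4003.
= 0.0010.

0.0010


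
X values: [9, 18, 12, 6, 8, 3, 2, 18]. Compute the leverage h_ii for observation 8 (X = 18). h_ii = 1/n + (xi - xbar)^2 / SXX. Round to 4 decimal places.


n = 8, xbar = 9.5000.
SXX = sum((xi - xbar)^2) = 264.0000.
h = 1/8 + (18 - 9.5000)^2 / 264.0000 = 0.3987.

0.3987


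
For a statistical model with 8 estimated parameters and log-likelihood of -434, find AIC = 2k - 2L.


AIC = 2*8 - 2*(-434).
= 16 + 868 = 884.

884


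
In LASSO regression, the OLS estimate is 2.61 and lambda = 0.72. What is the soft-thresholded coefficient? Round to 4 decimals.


Check: |2.61| = 2.61 vs lambda = 0.72.
Since |beta| > lambda, coefficient = sign(beta)*(|beta| - lambda) = 1.8900.
Soft-thresholded coefficient = 1.8900.

1.8900


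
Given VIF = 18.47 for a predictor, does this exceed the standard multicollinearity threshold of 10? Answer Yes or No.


Check: VIF = 18.47 vs threshold = 10.
Since 18.47 >= 10, the answer is Yes.

Yes


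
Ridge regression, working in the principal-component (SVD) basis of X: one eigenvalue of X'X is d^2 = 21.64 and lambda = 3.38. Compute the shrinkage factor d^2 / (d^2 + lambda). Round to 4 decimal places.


Denominator = d^2 + lambda = 21.64 + 3.38 = 25.0200.
Shrinkage = 21.64 / 25.0200 = 0.8649.

0.8649


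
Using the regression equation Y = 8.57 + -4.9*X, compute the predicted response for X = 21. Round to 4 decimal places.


Plug X = 21 into Y = 8.57 + -4.9*X:
Y = 8.57 + -102.9000 = -94.3300.

-94.3300


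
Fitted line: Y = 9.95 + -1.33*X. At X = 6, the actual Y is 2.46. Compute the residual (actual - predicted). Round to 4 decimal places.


Fitted value at X = 6 is yhat = 9.95 + -1.33*6 = 1.9700.
Residual = 2.46 - 1.9700 = 0.4900.

0.4900


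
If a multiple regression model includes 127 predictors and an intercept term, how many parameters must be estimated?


Total coefficients = number of predictors + 1 (for the intercept).
= 127 + 1 = 128.

128


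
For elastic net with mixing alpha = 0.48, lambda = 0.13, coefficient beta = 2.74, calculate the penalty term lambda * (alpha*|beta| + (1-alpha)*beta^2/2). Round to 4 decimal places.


alpha * |beta| = 0.48 * 2.74 = 1.3152.
(1-alpha) * beta^2/2 = 0.52 * 7.5076/2 = 1.9520.
Total = 0.13 * (1.3152 + 1.9520) = 0.4247.

0.4247


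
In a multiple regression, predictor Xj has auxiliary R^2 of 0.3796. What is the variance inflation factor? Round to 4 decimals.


Using VIF = 1/(1 - R^2_j):
1 - 0.3796 = 0.6204.
VIF = 1.6119.

1.6119


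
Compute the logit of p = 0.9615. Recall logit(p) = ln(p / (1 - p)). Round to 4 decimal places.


1 - p = 0.0385.
p/(1-p) = 24.9740.
logit = ln(24.9740) = 3.2178.

3.2178


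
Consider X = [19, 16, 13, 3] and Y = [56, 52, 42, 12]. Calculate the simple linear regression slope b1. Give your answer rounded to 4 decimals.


The sample means are xbar = 12.7500 and ybar = 40.5000.
Compute S_xx = 144.7500 and S_xy = 412.5000.
Slope b1 = S_xy / S_xx = 412.5000 / 144.7500 = 2.8497.

2.8497


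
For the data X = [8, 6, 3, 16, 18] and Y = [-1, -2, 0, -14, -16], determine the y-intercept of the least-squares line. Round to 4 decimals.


First find the slope: b1 = -1.1576.
Means: xbar = 10.2000, ybar = -6.6000.
b0 = ybar - b1 * xbar = -6.6000 - -1.1576 * 10.2000 = 5.2073.

5.2073


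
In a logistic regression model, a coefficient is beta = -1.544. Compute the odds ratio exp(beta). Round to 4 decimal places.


The odds ratio is computed as:
OR = e^(-1.544) = 0.2135.

0.2135


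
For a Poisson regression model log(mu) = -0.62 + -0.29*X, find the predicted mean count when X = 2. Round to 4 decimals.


eta = -0.62 + -0.29 * 2 = -1.2000.
mu = exp(-1.2000) = 0.3012.

0.3012


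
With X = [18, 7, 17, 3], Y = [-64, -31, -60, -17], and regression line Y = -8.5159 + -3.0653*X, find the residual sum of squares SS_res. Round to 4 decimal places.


Compute predicted values, then residuals = yi - yhat_i.
Residuals: [-0.3087, -1.0270, 0.6260, 0.7118].
SSres = sum(residual^2) = 2.0486.

2.0486


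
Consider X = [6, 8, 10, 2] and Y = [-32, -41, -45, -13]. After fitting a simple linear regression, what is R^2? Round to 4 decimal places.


The fitted line is Y = -5.9143 + -4.1286*X.
SSres = 12.1714, SStot = 608.7500.
R^2 = 1 - SSres/SStot = 0.9800.

0.9800


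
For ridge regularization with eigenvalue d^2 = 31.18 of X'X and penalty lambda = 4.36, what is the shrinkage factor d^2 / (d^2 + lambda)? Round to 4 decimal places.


d^2 + lambda = 31.18 + 4.36 = 35.5400.
Shrinkage factor = 31.18/35.5400 = 0.8773.

0.8773


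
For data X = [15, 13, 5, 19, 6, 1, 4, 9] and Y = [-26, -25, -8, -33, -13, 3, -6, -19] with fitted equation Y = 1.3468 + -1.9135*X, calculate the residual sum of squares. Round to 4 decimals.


Compute predicted values, then residuals = yi - yhat_i.
Residuals: [1.3557, -1.4713, 0.2207, 2.0097, -2.8658, 3.5667, 0.3072, -3.1253].
SSres = sum(residual^2) = 38.8863.

38.8863


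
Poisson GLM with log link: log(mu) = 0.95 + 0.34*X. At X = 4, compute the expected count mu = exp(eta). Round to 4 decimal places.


Compute eta = 0.95 + 0.34 * 4 = 2.3100.
Apply inverse link: mu = e^2.3100 = 10.0744.

10.0744


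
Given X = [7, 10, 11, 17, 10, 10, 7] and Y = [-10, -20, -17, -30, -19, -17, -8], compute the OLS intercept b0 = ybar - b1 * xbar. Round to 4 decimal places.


The slope is b1 = -2.0530.
Sample means are xbar = 10.2857 and ybar = -17.2857.
Intercept: b0 = -17.2857 - (-2.0530)(10.2857) = 3.8305.

3.8305


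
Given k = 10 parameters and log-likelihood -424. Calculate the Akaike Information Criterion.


AIC = 2*10 - 2*(-424).
= 20 + 848 = 868.

868


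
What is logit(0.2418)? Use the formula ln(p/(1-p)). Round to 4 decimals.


Compute the odds: 0.2418/0.7582 = 0.3189.
Take the natural log: ln(0.3189) = -1.1428.

-1.1428


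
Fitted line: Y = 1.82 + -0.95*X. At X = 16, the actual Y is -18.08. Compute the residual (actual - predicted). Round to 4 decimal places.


Fitted value at X = 16 is yhat = 1.82 + -0.95*16 = -13.3800.
Residual = -18.08 - -13.3800 = -4.7000.

-4.7000
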